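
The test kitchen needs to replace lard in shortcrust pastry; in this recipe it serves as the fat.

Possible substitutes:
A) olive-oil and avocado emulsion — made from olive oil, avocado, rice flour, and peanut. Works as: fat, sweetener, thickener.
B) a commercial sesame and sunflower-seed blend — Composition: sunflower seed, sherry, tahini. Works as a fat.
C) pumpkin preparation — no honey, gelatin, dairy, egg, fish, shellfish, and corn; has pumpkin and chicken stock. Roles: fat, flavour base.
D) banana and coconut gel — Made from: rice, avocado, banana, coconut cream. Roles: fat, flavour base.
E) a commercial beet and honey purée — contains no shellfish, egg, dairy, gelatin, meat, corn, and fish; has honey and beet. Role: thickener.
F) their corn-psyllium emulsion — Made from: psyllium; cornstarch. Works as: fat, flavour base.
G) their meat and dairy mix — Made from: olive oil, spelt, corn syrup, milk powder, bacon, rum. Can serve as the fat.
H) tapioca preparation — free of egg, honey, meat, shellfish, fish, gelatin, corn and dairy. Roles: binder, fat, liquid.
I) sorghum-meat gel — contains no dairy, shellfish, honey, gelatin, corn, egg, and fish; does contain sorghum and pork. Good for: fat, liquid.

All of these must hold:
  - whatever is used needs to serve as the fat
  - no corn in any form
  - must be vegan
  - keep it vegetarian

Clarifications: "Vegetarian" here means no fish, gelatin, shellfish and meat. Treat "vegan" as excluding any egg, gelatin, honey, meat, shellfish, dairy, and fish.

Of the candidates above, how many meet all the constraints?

4

A: peanut and rice flour etc. — none of it excluded — keep
B: only sherry, tahini, and sunflower seed; none excluded — valid
C: has chicken stock, so not vegetarian; has chicken stock, so not vegan — reject
D: all constraints satisfied — OK
E: not usable as a fat; has honey, so not vegan — no
F: has cornstarch, so not corn-free — no
G: has bacon, so not vegetarian; has milk powder, so not vegan (and 1 more) — out
H: works as a fat, vegetarian, no corn — keep
I: has pork, so not vegetarian; has pork, so not vegan — reject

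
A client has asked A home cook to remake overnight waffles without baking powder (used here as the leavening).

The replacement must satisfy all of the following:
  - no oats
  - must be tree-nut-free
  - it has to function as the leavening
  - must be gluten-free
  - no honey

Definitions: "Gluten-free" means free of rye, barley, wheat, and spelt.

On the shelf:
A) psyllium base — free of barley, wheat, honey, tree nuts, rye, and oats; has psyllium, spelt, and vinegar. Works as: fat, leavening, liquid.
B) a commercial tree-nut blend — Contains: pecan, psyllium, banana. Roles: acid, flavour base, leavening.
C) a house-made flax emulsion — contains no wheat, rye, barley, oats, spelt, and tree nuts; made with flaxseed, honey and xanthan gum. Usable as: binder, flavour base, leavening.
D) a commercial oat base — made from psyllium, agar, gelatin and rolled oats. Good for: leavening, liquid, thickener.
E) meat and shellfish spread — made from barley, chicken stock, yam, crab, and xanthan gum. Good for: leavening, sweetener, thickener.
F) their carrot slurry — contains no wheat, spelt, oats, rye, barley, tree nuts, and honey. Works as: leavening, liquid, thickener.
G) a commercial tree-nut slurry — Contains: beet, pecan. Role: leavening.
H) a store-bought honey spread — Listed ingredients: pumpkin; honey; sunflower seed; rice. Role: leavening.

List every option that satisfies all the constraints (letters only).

F

A: has spelt, so not gluten-free — no
B: has pecan, so not tree-nut-free — no
C: has honey, so not honey-free — out
D: has rolled oats, so not oat-free — reject
E: has barley, so not gluten-free — out
F: no honey, no tree nuts — keep
G: has pecan, so not tree-nut-free — no
H: has honey, so not honey-free — reject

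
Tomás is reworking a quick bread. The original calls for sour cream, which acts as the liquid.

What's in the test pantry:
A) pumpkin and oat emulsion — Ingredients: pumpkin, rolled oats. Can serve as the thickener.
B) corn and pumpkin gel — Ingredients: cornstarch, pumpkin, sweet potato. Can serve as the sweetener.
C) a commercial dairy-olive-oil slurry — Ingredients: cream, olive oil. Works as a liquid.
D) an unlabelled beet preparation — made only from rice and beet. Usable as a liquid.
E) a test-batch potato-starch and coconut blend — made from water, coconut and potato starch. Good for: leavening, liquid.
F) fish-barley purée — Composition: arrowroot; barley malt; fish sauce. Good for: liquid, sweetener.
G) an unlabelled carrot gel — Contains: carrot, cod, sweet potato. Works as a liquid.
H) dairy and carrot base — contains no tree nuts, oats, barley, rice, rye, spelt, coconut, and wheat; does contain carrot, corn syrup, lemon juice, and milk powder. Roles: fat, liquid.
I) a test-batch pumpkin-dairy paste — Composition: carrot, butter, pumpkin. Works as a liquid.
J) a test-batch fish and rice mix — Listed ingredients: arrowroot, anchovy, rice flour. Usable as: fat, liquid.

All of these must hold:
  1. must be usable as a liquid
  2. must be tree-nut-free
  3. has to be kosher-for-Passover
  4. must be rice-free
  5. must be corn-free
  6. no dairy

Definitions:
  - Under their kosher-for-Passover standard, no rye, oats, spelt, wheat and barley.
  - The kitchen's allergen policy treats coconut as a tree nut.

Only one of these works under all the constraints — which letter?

G

A: not usable as a liquid; has rolled oats, so not kosher-for-Passover — no
B: not usable as a liquid; has cornstarch, so not corn-free — out
C: has cream, so not dairy-free — out
D: has rice, so not rice-free — no
E: has coconut, so not tree-nut-free — reject
F: has barley malt, so not kosher-for-Passover — out
G: all constraints satisfied — keep
H: has corn syrup, so not corn-free; has milk powder, so not dairy-free — reject
I: has butter, so not dairy-free — out
J: has rice flour, so not rice-free — reject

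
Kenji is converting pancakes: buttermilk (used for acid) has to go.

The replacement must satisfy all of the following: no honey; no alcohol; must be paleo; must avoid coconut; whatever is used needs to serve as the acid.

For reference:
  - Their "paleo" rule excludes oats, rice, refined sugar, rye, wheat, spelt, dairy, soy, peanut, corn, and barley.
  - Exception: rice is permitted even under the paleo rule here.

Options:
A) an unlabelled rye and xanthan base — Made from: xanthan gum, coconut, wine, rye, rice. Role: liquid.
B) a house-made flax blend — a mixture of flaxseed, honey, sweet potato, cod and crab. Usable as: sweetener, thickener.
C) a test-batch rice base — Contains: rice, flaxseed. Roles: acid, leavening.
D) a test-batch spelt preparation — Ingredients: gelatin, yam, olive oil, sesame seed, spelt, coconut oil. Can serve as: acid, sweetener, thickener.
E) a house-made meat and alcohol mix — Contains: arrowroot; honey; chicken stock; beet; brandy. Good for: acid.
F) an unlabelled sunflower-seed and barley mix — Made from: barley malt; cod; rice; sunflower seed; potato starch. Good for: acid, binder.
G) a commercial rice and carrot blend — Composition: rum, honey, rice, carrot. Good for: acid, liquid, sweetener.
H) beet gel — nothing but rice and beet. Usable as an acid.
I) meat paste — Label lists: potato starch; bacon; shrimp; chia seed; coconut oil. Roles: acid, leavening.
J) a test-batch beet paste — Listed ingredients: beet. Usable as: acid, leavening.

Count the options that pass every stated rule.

A: not usable as an acid; has rye, so not paleo (and 2 more) — out
B: not usable as an acid; has honey, so not honey-free — out
C: rice is permitted under the paleo carve-out; nothing else excluded — keep
D: has spelt, so not paleo; has coconut oil, so not coconut-free — no
E: has honey, so not honey-free; has brandy, so not alcohol-free — no
F: has barley malt, so not paleo — reject
G: has honey, so not honey-free; has rum, so not alcohol-free — out
H: rice is permitted under the paleo carve-out; nothing else excluded — keep
I: has coconut oil, so not coconut-free — no
J: works as an acid, no coconut, paleo — OK

3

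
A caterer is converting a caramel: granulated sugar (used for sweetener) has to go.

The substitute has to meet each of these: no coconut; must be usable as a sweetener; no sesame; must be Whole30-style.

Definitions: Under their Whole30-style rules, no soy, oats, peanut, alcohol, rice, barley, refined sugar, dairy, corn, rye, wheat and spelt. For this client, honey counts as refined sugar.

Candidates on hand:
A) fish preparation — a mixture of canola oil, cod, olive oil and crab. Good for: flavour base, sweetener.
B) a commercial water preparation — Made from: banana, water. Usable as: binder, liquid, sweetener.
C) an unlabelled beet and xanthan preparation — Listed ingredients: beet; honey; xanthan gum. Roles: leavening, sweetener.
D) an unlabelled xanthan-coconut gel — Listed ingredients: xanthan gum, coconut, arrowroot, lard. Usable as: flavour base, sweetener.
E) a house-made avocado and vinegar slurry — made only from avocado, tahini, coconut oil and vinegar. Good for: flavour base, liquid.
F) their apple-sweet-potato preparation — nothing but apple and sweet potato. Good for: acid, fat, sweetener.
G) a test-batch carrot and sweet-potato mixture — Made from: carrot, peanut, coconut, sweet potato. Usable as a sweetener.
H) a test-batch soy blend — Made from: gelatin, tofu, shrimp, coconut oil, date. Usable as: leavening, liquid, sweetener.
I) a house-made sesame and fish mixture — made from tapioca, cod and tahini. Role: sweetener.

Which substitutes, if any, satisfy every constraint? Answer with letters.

A, B, F

A: all constraints satisfied — valid
B: only water and banana; none excluded — OK
C: has honey, so not Whole30-style — reject
D: has coconut, so not coconut-free — no
E: not usable as a sweetener; has coconut oil, so not coconut-free (and 1 more) — reject
F: works as a sweetener, no sesame, Whole30-style — OK
G: has peanut, so not Whole30-style; has coconut, so not coconut-free — reject
H: has tofu, so not Whole30-style; has coconut oil, so not coconut-free — no
I: has tahini, so not sesame-free — no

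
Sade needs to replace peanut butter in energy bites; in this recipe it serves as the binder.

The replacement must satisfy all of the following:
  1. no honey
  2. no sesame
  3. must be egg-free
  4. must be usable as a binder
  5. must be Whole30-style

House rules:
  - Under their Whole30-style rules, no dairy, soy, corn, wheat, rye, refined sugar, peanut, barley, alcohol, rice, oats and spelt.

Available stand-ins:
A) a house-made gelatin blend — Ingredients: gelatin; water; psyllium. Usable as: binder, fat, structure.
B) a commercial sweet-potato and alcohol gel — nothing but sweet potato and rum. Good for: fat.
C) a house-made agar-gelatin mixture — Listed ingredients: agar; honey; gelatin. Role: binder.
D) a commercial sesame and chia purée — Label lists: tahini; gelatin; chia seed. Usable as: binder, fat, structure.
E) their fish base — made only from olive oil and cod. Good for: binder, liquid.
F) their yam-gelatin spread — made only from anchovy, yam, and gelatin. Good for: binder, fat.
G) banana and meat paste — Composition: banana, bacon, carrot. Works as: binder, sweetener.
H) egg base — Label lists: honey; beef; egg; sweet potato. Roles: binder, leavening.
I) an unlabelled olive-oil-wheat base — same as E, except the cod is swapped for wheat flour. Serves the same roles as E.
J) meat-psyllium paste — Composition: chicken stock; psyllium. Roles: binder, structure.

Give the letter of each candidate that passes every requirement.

A: every rule checks out — valid
B: not usable as a binder; has rum, so not Whole30-style — no
C: has honey, so not honey-free — out
D: has tahini, so not sesame-free — no
E: nothing on the exclusion list — OK
F: no egg, Whole30-style — keep
G: Whole30-style, no egg — valid
H: has honey, so not honey-free; has egg, so not egg-free — out
I: has wheat flour, so not Whole30-style — reject
J: nothing on the exclusion list — keep

A, E, F, G, J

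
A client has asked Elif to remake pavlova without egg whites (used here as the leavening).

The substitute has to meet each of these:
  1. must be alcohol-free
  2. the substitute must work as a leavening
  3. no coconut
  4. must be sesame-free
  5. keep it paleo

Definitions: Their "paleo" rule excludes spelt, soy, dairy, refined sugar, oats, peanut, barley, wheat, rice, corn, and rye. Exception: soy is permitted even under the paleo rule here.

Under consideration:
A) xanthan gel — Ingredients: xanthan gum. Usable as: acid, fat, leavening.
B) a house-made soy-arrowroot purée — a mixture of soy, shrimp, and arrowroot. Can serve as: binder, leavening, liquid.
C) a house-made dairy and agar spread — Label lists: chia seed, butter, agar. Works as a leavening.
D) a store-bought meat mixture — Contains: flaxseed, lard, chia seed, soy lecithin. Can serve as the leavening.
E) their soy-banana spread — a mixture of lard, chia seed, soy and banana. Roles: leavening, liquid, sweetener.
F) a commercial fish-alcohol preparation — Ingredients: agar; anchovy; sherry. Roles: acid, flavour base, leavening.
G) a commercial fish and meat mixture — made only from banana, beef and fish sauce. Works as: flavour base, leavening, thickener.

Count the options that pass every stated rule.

5

A: works as a leavening, no alcohol, no sesame — OK
B: soy is permitted under the paleo carve-out; nothing else excluded — OK
C: has butter, so not paleo — out
D: soy is permitted under the paleo carve-out; nothing else excluded — valid
E: soy is permitted under the paleo carve-out; nothing else excluded — keep
F: has sherry, so not alcohol-free — reject
G: paleo, no alcohol — valid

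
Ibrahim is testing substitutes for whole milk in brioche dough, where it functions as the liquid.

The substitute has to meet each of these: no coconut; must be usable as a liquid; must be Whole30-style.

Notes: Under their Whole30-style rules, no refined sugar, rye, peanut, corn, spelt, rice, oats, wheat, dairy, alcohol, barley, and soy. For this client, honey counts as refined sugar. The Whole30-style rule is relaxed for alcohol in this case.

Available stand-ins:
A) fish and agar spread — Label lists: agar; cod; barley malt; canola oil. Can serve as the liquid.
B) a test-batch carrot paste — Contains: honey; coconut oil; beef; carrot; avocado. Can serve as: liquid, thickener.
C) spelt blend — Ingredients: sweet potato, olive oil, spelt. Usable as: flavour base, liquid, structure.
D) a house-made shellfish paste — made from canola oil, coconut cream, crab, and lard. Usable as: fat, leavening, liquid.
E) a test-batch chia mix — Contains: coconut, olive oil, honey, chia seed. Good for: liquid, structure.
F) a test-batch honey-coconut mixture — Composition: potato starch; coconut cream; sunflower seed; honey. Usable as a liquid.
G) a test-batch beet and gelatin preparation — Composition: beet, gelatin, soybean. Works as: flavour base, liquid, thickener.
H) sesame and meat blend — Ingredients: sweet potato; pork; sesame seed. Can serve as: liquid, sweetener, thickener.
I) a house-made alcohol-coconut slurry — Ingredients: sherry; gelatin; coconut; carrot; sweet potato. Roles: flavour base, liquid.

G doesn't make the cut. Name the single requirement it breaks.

usable as a liquid: satisfied
Whole30-style: has soybean — fails
coconut-free: satisfied

Whole30-style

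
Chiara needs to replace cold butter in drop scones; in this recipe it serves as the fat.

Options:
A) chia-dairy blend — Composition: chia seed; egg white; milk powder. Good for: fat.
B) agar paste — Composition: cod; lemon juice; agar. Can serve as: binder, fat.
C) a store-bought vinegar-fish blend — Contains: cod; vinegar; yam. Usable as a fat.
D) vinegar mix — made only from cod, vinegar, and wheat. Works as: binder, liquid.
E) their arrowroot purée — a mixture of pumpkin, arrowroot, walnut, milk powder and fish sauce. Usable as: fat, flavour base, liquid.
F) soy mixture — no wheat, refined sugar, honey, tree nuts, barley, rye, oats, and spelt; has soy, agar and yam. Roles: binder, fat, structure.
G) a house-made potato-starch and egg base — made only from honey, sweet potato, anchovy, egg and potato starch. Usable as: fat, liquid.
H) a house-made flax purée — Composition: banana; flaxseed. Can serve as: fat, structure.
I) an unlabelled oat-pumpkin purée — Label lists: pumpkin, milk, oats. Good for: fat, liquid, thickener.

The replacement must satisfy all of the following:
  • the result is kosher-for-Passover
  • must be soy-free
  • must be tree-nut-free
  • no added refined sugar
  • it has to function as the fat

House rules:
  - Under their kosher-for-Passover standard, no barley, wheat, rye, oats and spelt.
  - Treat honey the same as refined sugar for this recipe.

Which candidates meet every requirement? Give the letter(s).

A, B, C, H

A: works as a fat, no tree nuts, no soy — OK
B: no-added-sugar, no tree nuts — valid
C: only cod, vinegar and yam; none excluded — valid
D: not usable as a fat; has wheat, so not kosher-for-Passover — no
E: has walnut, so not tree-nut-free — out
F: has soy, so not soy-free — out
G: has honey, so not no-added-sugar — out
H: only flaxseed and banana; none excluded — keep
I: has oats, so not kosher-for-Passover — no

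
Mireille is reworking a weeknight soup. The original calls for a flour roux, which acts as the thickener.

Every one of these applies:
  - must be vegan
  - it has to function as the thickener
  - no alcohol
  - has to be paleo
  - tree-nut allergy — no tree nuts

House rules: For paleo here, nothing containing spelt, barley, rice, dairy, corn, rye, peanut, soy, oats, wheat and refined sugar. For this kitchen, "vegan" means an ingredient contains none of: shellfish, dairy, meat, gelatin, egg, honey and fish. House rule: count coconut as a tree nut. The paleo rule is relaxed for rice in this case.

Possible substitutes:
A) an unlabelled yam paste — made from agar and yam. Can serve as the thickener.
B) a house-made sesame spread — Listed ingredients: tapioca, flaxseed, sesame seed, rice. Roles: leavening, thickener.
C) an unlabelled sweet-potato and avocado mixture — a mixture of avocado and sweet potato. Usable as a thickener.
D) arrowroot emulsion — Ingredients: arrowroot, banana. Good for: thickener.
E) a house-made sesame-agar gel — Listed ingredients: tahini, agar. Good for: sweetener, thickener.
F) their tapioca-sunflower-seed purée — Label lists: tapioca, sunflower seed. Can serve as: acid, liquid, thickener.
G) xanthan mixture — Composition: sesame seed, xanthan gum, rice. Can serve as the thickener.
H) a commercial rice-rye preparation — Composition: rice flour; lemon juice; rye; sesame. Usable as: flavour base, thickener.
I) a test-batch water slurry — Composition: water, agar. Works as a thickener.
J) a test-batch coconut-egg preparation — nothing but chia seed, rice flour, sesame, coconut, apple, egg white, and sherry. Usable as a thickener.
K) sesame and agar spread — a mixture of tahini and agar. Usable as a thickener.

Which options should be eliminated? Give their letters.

A: only yam and agar; none excluded — OK
B: rice is permitted under the paleo carve-out; nothing else excluded — keep
C: works as a thickener, paleo, no alcohol — OK
D: no alcohol, tree-nut-free — valid
E: only tahini and agar; none excluded — OK
F: works as a thickener, no alcohol, tree-nut-free — valid
G: rice is permitted under the paleo carve-out; nothing else excluded — OK
H: has rye, so not paleo — no
I: tree-nut-free, no alcohol — valid
J: has egg white, so not vegan; has coconut, so not tree-nut-free (and 1 more) — no
K: tree-nut-free, paleo — valid

H, J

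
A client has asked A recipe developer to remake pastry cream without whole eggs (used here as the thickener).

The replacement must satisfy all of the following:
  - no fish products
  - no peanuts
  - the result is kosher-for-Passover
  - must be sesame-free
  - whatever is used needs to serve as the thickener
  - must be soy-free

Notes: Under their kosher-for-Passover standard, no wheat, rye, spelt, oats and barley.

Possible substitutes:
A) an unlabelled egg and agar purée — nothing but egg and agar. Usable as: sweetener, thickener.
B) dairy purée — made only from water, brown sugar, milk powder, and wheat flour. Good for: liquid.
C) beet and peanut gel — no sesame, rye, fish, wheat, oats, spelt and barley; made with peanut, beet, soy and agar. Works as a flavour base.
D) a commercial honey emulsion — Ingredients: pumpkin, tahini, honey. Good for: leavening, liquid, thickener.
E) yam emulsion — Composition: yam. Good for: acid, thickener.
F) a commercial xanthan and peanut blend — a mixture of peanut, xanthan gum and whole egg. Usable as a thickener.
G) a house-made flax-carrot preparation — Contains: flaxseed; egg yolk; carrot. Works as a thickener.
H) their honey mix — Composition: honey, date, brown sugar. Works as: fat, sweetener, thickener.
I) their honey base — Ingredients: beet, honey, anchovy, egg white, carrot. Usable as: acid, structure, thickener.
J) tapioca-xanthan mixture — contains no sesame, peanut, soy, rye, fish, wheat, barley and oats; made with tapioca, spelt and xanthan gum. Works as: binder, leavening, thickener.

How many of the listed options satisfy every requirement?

A: only egg and agar; none excluded — OK
B: not usable as a thickener; has wheat flour, so not kosher-for-Passover — no
C: not usable as a thickener; has soy, so not soy-free (and 1 more) — reject
D: has tahini, so not sesame-free — reject
E: every rule checks out — valid
F: has peanut, so not peanut-free — out
G: only egg yolk, carrot and flaxseed; none excluded — valid
H: no peanut, kosher-for-Passover — valid
I: has anchovy, so not fish-free — no
J: has spelt, so not kosher-for-Passover — no

4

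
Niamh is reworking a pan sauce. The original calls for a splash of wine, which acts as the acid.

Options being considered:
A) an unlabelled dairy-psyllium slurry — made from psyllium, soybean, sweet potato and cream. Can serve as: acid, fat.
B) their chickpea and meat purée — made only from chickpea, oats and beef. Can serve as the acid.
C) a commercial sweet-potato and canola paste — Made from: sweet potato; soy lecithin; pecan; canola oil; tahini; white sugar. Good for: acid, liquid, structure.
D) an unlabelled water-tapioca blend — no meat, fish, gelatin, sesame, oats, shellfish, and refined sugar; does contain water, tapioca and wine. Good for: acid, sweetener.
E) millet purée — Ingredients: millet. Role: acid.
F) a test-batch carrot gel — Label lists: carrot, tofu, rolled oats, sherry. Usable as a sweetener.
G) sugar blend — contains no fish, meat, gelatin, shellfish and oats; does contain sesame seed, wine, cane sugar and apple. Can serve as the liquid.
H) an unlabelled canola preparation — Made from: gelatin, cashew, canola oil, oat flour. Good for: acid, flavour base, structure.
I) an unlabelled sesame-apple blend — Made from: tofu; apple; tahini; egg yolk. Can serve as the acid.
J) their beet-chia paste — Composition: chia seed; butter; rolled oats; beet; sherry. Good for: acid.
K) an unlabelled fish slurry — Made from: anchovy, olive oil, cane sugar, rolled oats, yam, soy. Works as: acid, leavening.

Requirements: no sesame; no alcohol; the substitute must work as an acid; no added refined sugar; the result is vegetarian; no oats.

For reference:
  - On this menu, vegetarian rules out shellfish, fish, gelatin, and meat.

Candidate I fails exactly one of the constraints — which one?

usable as an acid: satisfied
vegetarian: satisfied
sesame-free: has tahini — fails
alcohol-free: satisfied
oat-free: satisfied
no-added-sugar: satisfied

sesame-free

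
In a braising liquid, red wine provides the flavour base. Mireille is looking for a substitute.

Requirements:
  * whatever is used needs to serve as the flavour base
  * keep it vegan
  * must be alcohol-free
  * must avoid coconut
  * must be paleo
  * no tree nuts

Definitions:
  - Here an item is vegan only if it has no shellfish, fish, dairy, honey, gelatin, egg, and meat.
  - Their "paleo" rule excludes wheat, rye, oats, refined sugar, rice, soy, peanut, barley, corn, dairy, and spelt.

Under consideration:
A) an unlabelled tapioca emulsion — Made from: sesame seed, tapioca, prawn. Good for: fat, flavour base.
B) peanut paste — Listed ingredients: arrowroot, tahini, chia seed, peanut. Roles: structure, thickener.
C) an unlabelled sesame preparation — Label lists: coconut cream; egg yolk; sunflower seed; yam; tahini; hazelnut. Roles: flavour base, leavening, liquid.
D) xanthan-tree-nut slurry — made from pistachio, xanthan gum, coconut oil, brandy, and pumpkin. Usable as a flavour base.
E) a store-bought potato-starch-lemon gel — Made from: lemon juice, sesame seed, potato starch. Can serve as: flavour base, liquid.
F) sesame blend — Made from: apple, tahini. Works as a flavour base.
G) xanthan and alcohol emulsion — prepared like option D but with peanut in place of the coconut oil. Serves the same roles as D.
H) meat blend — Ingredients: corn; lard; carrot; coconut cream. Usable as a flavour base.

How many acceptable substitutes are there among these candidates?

2

A: has prawn, so not vegan — no
B: not usable as a flavour base; has peanut, so not paleo — no
C: has egg yolk, so not vegan; has coconut cream, so not coconut-free (and 1 more) — reject
D: has coconut oil, so not coconut-free; has pistachio, so not tree-nut-free (and 1 more) — reject
E: no coconut, paleo — OK
F: only tahini and apple; none excluded — keep
G: has peanut, so not paleo; has pistachio, so not tree-nut-free (and 1 more) — out
H: has lard, so not vegan; has corn, so not paleo (and 1 more) — reject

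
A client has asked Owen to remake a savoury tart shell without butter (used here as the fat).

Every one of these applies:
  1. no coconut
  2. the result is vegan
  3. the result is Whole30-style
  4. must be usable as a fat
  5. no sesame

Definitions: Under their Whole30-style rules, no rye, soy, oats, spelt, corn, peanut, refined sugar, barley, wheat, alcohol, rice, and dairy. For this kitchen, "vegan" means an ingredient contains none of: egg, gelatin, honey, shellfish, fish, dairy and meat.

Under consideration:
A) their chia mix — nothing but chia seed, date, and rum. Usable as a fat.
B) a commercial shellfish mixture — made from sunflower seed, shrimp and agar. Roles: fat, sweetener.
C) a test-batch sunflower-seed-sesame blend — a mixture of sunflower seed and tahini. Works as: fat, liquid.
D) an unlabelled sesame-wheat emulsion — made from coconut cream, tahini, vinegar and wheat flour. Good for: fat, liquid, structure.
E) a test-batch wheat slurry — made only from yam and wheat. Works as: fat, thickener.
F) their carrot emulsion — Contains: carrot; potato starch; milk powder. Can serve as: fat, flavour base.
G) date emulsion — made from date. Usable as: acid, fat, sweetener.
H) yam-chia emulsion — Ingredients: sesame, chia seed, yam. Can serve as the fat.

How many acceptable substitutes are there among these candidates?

A: has rum, so not Whole30-style — out
B: has shrimp, so not vegan — reject
C: has tahini, so not sesame-free — no
D: has wheat flour, so not Whole30-style; has tahini, so not sesame-free (and 1 more) — reject
E: has wheat, so not Whole30-style — reject
F: has milk powder, so not Whole30-style; has milk powder, so not vegan — reject
G: no sesame, vegan — valid
H: has sesame, so not sesame-free — no

1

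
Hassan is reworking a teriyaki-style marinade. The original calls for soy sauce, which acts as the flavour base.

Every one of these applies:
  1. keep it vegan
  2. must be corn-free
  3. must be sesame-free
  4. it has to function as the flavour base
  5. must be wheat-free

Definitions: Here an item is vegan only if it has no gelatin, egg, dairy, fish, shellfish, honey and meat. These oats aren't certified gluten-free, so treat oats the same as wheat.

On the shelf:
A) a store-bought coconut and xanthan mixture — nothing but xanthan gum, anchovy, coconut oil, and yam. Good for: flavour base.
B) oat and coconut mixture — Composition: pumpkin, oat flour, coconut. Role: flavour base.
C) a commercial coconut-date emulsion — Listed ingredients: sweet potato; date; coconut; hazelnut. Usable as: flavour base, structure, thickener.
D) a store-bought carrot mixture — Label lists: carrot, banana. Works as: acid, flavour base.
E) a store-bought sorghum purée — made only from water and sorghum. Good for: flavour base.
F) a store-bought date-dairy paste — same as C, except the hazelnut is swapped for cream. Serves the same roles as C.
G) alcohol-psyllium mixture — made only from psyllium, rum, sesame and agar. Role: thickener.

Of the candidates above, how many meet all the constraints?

3

A: has anchovy, so not vegan — reject
B: has oat flour, so not wheat-free — reject
C: works as a flavour base, no corn, vegan — keep
D: every rule checks out — valid
E: nothing on the exclusion list — valid
F: has cream, so not vegan — no
G: not usable as a flavour base; has sesame, so not sesame-free — reject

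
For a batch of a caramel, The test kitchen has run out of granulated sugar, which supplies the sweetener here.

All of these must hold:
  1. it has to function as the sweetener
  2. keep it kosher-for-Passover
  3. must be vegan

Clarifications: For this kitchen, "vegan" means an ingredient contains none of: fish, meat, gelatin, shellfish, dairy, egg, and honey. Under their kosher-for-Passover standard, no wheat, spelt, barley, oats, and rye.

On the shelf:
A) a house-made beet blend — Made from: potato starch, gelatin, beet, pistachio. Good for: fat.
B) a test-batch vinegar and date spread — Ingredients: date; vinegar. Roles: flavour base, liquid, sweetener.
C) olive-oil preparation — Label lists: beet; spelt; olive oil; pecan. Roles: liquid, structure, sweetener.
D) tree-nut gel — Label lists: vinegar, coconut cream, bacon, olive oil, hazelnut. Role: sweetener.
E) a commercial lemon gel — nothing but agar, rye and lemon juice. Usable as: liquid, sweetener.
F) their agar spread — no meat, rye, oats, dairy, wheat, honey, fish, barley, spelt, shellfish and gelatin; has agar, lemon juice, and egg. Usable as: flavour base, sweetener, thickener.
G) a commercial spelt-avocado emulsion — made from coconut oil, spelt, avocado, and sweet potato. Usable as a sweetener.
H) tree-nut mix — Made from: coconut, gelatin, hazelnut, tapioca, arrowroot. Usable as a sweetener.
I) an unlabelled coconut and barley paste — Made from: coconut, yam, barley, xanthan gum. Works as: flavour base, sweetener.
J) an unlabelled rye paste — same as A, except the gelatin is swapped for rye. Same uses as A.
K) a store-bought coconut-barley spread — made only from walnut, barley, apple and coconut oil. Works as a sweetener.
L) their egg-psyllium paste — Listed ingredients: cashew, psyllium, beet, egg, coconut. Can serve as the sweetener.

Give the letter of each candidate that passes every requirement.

A: not usable as a sweetener; has gelatin, so not vegan — out
B: nothing on the exclusion list — valid
C: has spelt, so not kosher-for-Passover — out
D: has bacon, so not vegan — out
E: has rye, so not kosher-for-Passover — out
F: has egg, so not vegan — reject
G: has spelt, so not kosher-for-Passover — no
H: has gelatin, so not vegan — out
I: has barley, so not kosher-for-Passover — reject
J: not usable as a sweetener; has rye, so not kosher-for-Passover — reject
K: has barley, so not kosher-for-Passover — no
L: has egg, so not vegan — reject

B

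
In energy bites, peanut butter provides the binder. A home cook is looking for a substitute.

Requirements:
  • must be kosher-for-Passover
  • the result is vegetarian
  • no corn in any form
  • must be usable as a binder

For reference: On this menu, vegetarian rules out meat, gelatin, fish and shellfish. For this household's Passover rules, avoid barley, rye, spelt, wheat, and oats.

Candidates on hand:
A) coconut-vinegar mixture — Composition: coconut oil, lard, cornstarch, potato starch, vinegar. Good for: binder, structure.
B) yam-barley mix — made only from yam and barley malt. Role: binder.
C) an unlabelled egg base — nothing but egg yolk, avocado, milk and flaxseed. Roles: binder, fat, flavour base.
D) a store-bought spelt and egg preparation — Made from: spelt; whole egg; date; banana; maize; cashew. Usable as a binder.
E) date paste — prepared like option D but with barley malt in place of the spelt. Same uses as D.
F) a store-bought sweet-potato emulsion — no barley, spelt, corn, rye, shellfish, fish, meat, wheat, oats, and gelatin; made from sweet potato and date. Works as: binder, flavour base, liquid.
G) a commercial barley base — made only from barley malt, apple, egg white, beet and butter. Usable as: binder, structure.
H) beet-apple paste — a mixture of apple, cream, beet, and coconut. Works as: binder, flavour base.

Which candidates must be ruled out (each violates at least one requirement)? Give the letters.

A, B, D, E, G

A: has lard, so not vegetarian; has cornstarch, so not corn-free — reject
B: has barley malt, so not kosher-for-Passover — out
C: no corn, kosher-for-Passover — valid
D: has spelt, so not kosher-for-Passover; has maize, so not corn-free — no
E: has barley malt, so not kosher-for-Passover; has maize, so not corn-free — no
F: works as a binder, kosher-for-Passover, vegetarian — valid
G: has barley malt, so not kosher-for-Passover — no
H: all constraints satisfied — OK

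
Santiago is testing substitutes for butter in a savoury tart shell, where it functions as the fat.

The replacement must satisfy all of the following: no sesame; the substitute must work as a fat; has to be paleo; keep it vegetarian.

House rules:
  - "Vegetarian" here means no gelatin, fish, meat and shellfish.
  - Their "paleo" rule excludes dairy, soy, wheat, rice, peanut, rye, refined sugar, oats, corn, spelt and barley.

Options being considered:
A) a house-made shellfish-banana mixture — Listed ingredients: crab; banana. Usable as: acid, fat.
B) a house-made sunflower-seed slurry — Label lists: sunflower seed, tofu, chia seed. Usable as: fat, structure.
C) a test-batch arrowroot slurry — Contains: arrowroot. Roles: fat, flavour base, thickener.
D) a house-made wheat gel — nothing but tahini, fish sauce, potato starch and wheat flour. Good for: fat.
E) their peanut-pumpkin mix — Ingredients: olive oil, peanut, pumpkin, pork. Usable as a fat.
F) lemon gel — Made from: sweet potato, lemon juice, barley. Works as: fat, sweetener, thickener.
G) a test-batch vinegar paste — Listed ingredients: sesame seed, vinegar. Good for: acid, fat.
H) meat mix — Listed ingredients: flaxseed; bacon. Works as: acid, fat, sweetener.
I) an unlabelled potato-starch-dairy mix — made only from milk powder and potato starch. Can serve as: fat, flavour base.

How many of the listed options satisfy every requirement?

1

A: has crab, so not vegetarian — reject
B: has tofu, so not paleo — reject
C: vegetarian, no sesame — valid
D: has fish sauce, so not vegetarian; has wheat flour, so not paleo (and 1 more) — out
E: has pork, so not vegetarian; has peanut, so not paleo — no
F: has barley, so not paleo — out
G: has sesame seed, so not sesame-free — reject
H: has bacon, so not vegetarian — out
I: has milk powder, so not paleo — no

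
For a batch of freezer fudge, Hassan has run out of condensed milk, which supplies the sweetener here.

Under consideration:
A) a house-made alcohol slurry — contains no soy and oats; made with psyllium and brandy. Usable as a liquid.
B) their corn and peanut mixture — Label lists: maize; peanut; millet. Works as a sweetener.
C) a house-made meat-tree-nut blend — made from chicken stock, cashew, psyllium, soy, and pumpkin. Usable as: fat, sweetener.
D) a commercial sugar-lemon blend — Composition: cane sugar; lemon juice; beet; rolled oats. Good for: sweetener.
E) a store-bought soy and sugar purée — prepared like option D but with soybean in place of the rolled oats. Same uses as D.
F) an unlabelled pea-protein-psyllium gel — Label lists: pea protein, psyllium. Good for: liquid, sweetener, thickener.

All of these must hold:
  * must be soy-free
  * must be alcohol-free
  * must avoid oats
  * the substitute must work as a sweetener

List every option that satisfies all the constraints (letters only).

B, F

A: not usable as a sweetener; has brandy, so not alcohol-free — no
B: only maize, peanut, and millet; none excluded — keep
C: has soy, so not soy-free — reject
D: has rolled oats, so not oat-free — out
E: has soybean, so not soy-free — reject
F: works as a sweetener, no soy, no alcohol — valid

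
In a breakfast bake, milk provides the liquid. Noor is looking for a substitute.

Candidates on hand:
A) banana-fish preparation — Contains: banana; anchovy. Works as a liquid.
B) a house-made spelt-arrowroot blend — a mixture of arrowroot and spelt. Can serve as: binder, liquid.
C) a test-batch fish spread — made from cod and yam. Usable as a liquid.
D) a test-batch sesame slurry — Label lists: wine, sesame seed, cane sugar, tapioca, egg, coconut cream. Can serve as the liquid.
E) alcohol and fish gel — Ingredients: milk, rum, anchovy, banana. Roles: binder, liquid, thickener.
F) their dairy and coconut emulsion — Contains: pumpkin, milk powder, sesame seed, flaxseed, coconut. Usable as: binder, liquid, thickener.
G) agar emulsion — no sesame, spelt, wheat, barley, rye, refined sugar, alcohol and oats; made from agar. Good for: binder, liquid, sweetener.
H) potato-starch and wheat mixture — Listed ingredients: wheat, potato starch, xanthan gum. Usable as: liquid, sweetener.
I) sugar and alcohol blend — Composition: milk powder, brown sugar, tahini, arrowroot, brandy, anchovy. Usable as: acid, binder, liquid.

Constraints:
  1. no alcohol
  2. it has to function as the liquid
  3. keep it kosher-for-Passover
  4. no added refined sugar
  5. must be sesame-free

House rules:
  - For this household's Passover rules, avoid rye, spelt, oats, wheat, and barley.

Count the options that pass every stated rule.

A: nothing on the exclusion list — keep
B: has spelt, so not kosher-for-Passover — no
C: works as a liquid, no refined sugar, kosher-for-Passover — valid
D: has cane sugar, so not no-added-sugar; has wine, so not alcohol-free (and 1 more) — out
E: has rum, so not alcohol-free — no
F: has sesame seed, so not sesame-free — out
G: works as a liquid, no sesame, no refined sugar — valid
H: has wheat, so not kosher-for-Passover — no
I: has brown sugar, so not no-added-sugar; has brandy, so not alcohol-free (and 1 more) — no

3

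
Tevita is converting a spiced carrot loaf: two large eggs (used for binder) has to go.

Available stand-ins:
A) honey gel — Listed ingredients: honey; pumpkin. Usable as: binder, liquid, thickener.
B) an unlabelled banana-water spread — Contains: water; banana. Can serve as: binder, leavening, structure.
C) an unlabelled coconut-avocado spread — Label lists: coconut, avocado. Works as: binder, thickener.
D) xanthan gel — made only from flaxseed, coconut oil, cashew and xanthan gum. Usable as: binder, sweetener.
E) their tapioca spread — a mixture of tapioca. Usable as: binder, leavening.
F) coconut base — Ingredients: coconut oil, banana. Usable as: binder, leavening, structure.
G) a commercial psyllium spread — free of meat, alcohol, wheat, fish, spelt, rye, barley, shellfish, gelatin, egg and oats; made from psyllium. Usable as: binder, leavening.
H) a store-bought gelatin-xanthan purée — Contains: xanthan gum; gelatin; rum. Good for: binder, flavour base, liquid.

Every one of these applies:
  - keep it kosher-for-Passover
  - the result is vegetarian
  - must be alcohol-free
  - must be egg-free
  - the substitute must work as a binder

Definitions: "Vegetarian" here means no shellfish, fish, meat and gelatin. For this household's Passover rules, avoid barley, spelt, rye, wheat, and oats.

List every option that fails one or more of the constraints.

A: only honey and pumpkin; none excluded — valid
B: every rule checks out — OK
C: only coconut and avocado; none excluded — OK
D: every rule checks out — keep
E: works as a binder, no alcohol, vegetarian — valid
F: only coconut oil and banana; none excluded — OK
G: all constraints satisfied — valid
H: has gelatin, so not vegetarian; has rum, so not alcohol-free — out

H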